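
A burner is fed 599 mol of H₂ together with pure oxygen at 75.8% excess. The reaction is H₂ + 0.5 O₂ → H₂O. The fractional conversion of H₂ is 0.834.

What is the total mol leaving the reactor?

876 mol

Stoichiometric O₂ = 0.5 × 599 = 299.5 mol; O₂ fed = 299.5 × 1.758 = 526.5 mol.
Fuel reacted = 0.834 × 599 → ξ = 499.6 mol.
Outlet (n = n₀ + ν ξ):
  H₂: 599 − 1(499.6) = 99.43
  O₂: 526.5 − 0.5(499.6) = 276.7
  H₂O: 0 + 1(499.6) = 499.6
Total out = 99.43 + 276.7 + 499.6 = 875.7 mol.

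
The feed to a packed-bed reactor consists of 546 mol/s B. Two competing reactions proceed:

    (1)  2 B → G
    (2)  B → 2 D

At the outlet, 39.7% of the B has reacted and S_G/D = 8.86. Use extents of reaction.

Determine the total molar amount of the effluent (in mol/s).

Conversion of B: B consumed = 0.397 × 546 = 216.8 mol/s = 2ξ₁ + 1ξ₂.
Selectivity: 1ξ₁ / (2ξ₂) = 8.86 → ξ₁ = 17.72 ξ₂.
Substitute: (2·17.72 + 1) ξ₂ = 216.8 → ξ₂ = 5.948 mol/s, ξ₁ = 105.4 mol/s.
Outlet amounts (n = n₀ + Σ ν·ξ):
  B: 546 − 2(105.4) − 1(5.948) = 329.2
  G: 0 + 1(105.4) = 105.4
  D: 0 + 2(5.948) = 11.9
Total out = 329.2 + 105.4 + 11.9 = 446.5 mol/s.

447 mol/s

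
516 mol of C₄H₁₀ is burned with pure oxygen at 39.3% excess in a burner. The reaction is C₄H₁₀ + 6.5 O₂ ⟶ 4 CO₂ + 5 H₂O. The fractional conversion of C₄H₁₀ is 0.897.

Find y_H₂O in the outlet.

0.393

Stoichiometric O₂ = 6.5 × 516 = 3354 mol; O₂ fed = 3354 × 1.393 = 4672 mol.
Fuel reacted = 0.897 × 516 → ξ = 462.9 mol.
Outlet (n = n₀ + ν ξ):
  C₄H₁₀: 516 − 1(462.9) = 53.15
  O₂: 4672 − 6.5(462.9) = 1664
  CO₂: 0 + 4(462.9) = 1851
  H₂O: 0 + 5(462.9) = 2314
Total out = 5882 mol; y_H₂O = 2314 / 5882 = 0.3934.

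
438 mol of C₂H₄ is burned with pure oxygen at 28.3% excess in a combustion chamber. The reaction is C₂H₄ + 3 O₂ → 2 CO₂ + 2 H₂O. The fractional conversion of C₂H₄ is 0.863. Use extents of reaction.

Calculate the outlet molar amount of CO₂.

756 mol

Stoichiometric O₂ = 3 × 438 = 1314 mol; O₂ fed = 1314 × 1.283 = 1686 mol.
Fuel reacted = 0.863 × 438 → ξ = 378 mol.
Outlet (n = n₀ + ν ξ):
  C₂H₄: 438 − 1(378) = 60.01
  O₂: 1686 − 3(378) = 551.9
  CO₂: 0 + 2(378) = 756
  H₂O: 0 + 2(378) = 756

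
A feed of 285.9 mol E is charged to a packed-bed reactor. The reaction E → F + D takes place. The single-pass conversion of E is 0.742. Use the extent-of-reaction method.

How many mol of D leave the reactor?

E reacted = 0.742 × 285.9 = 212.1 mol; ν_E = −1, so ξ = 212.1/1 = 212.1 mol.
Outlet amounts (n = n₀ + ν ξ):
  E: 285.9 − 1(212.1) = 73.76
  F: 0 + 1(212.1) = 212.1
  D: 0 + 1(212.1) = 212.1

212 mol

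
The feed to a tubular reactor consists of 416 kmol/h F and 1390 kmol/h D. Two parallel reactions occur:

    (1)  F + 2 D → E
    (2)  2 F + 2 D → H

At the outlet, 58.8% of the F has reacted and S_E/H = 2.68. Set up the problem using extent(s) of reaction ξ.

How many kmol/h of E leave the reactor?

140 kmol/h

Conversion of F: F consumed = 0.588 × 416 = 244.6 kmol/h = 1ξ₁ + 2ξ₂.
Selectivity: 1ξ₁ / (1ξ₂) = 2.68 → ξ₁ = 2.68 ξ₂.
Substitute: (1·2.68 + 2) ξ₂ = 244.6 → ξ₂ = 52.27 kmol/h, ξ₁ = 140.1 kmol/h.
Outlet amounts (n = n₀ + Σ ν·ξ):
  F: 416 − 1(140.1) − 2(52.27) = 171.4
  D: 1390 − 2(140.1) − 2(52.27) = 1005
  E: 0 + 1(140.1) = 140.1
  H: 0 + 1(52.27) = 52.27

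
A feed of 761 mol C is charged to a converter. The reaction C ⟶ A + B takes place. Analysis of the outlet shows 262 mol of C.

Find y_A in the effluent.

For C: n = n₀ − 1ξ → 262 = 761 − 1ξ, giving ξ = 499 mol.
Outlet amounts (n = n₀ + ν ξ):
  C: 761 − 1(499) = 262
  A: 0 + 1(499) = 499
  B: 0 + 1(499) = 499
Total out = 1260 mol; y_A = 499 / 1260 = 0.396.

0.396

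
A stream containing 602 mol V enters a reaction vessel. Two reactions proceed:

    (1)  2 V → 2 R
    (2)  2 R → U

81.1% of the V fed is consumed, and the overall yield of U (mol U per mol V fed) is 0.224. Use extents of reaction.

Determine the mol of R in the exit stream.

Conversion of V: V consumed = 2ξ₁ = 0.811 × 602 → ξ₁ = 244.1 mol.
Yield of U: 1ξ₂ / 602 = 0.224 → ξ₂ = 134.8 mol.
Outlet amounts (n = n₀ + Σ ν·ξ):
  V: 602 − 2(244.1) = 113.8
  R: 0 + 2(244.1) − 2(134.8) = 218.5
  U: 0 + 1(134.8) = 134.8

219 mol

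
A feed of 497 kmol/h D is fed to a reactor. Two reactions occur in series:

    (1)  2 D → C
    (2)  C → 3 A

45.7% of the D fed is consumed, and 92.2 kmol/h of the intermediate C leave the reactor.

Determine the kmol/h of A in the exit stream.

64.1 kmol/h

Conversion of D: D consumed = 2ξ₁ = 0.457 × 497 → ξ₁ = 113.6 kmol/h.
C balance: n_C = 0 + 1ξ₁ − 1ξ₂ = 92.2 → ξ₂ = (1·113.6 − 92.2)/1 = 21.36 kmol/h.
Outlet amounts (n = n₀ + Σ ν·ξ):
  D: 497 − 2(113.6) = 269.9
  C: 0 + 1(113.6) − 1(21.36) = 92.2
  A: 0 + 3(21.36) = 64.09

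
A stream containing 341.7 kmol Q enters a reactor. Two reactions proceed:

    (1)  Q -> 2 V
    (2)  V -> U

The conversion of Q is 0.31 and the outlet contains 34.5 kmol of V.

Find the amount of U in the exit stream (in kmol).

177 kmol

Conversion of Q: Q consumed = 1ξ₁ = 0.31 × 341.7 → ξ₁ = 105.9 kmol.
V balance: n_V = 0 + 2ξ₁ − 1ξ₂ = 34.5 → ξ₂ = (2·105.9 − 34.5)/1 = 177.4 kmol.
Outlet amounts (n = n₀ + Σ ν·ξ):
  Q: 341.7 − 1(105.9) = 235.8
  V: 0 + 2(105.9) − 1(177.4) = 34.5
  U: 0 + 1(177.4) = 177.4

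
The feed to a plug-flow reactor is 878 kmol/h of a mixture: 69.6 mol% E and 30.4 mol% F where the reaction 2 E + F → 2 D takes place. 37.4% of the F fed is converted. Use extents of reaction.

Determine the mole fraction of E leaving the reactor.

F reacted = 0.374 × 266.9 = 99.83 kmol/h; ν_F = −1, so ξ = 99.83/1 = 99.83 kmol/h.
Outlet amounts (n = n₀ + ν ξ):
  E: 611.1 − 2(99.83) = 411.4
  F: 266.9 − 1(99.83) = 167.1
  D: 0 + 2(99.83) = 199.7
Total out = 778.2 kmol/h; y_E = 411.4 / 778.2 = 0.5287.

0.529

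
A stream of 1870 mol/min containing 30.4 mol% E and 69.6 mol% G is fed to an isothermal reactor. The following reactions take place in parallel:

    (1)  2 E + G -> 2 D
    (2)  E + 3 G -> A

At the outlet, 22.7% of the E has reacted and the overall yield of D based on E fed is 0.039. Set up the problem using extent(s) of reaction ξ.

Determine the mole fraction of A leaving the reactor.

0.0695

Yield of D: 2ξ₁ / 568.5 = 0.039 → ξ₁ = 11.09 mol/min.
Conversion of E: 2ξ₁ + 1ξ₂ = 0.227 × 568.5 = 129 → ξ₂ = 106.9 mol/min.
Outlet amounts (n = n₀ + Σ ν·ξ):
  E: 568.5 − 2(11.09) − 1(106.9) = 439.4
  G: 1302 − 1(11.09) − 3(106.9) = 969.8
  D: 0 + 2(11.09) = 22.17
  A: 0 + 1(106.9) = 106.9
Total out = 1538 mol/min; y_A = 106.9 / 1538 = 0.06948.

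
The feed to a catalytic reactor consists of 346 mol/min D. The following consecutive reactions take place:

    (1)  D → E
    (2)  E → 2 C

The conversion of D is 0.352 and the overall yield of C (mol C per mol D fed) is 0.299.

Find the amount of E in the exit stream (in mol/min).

Conversion of D: D consumed = 1ξ₁ = 0.352 × 346 → ξ₁ = 121.8 mol/min.
Yield of C: 2ξ₂ / 346 = 0.299 → ξ₂ = 51.73 mol/min.
Outlet amounts (n = n₀ + Σ ν·ξ):
  D: 346 − 1(121.8) = 224.2
  E: 0 + 1(121.8) − 1(51.73) = 70.06
  C: 0 + 2(51.73) = 103.5

70.1 mol/min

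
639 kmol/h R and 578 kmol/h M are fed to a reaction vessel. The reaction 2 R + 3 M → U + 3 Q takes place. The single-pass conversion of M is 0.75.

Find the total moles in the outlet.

M reacted = 0.75 × 578 = 433.5 kmol/h; ν_M = −3, so ξ = 433.5/3 = 144.5 kmol/h.
Outlet amounts (n = n₀ + ν ξ):
  R: 639 − 2(144.5) = 350
  M: 578 − 3(144.5) = 144.5
  U: 0 + 1(144.5) = 144.5
  Q: 0 + 3(144.5) = 433.5
Total out = 350 + 144.5 + 144.5 + 433.5 = 1072 kmol/h.

1070 kmol/h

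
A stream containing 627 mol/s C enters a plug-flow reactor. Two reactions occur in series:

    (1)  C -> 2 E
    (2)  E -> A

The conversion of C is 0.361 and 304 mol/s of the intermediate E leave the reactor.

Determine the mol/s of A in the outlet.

Conversion of C: C consumed = 1ξ₁ = 0.361 × 627 → ξ₁ = 226.3 mol/s.
E balance: n_E = 0 + 2ξ₁ − 1ξ₂ = 304 → ξ₂ = (2·226.3 − 304)/1 = 148.7 mol/s.
Outlet amounts (n = n₀ + Σ ν·ξ):
  C: 627 − 1(226.3) = 400.7
  E: 0 + 2(226.3) − 1(148.7) = 304
  A: 0 + 1(148.7) = 148.7

149 mol/s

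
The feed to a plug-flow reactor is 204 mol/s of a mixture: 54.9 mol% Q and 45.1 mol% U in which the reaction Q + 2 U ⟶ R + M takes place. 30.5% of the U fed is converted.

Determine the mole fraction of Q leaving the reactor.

0.516

U reacted = 0.305 × 92 = 28.06 mol/s; ν_U = −2, so ξ = 28.06/2 = 14.03 mol/s.
Outlet amounts (n = n₀ + ν ξ):
  Q: 112 − 1(14.03) = 97.97
  U: 92 − 2(14.03) = 63.94
  R: 0 + 1(14.03) = 14.03
  M: 0 + 1(14.03) = 14.03
Total out = 190 mol/s; y_Q = 97.97 / 190 = 0.5157.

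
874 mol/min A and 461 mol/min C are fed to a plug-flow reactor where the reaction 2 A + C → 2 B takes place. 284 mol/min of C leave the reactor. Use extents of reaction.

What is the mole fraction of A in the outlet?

0.449

For C: n = n₀ − 1ξ → 284 = 461 − 1ξ, giving ξ = 177 mol/min.
Outlet amounts (n = n₀ + ν ξ):
  A: 874 − 2(177) = 520
  C: 461 − 1(177) = 284
  B: 0 + 2(177) = 354
Total out = 1158 mol/min; y_A = 520 / 1158 = 0.4491.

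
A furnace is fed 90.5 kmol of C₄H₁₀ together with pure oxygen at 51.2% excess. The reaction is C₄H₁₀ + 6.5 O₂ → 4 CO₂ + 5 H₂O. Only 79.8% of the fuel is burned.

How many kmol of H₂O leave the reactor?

Stoichiometric O₂ = 6.5 × 90.5 = 588.2 kmol; O₂ fed = 588.2 × 1.512 = 889.4 kmol.
Fuel reacted = 0.798 × 90.5 → ξ = 72.22 kmol.
Outlet (n = n₀ + ν ξ):
  C₄H₁₀: 90.5 − 1(72.22) = 18.28
  O₂: 889.4 − 6.5(72.22) = 420
  CO₂: 0 + 4(72.22) = 288.9
  H₂O: 0 + 5(72.22) = 361.1

361 kmol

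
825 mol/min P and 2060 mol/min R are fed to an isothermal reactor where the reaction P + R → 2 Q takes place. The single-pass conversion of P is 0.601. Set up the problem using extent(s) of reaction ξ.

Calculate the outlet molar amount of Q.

P reacted = 0.601 × 825 = 495.8 mol/min; ν_P = −1, so ξ = 495.8/1 = 495.8 mol/min.
Outlet amounts (n = n₀ + ν ξ):
  P: 825 − 1(495.8) = 329.2
  R: 2060 − 1(495.8) = 1564
  Q: 0 + 2(495.8) = 991.6

992 mol/min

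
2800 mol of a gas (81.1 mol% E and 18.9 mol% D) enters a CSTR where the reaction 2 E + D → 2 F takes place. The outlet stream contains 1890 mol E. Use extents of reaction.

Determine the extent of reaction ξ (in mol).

For E: n = n₀ − 2ξ → 1890 = 2271 − 2ξ, giving ξ = 190.4 mol.
Outlet amounts (n = n₀ + ν ξ):
  E: 2271 − 2(190.4) = 1890
  D: 529.2 − 1(190.4) = 338.8
  F: 0 + 2(190.4) = 380.8

ξ = 190 mol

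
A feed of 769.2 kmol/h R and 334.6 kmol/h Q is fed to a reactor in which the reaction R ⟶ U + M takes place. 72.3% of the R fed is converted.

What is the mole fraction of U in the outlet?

0.335

R reacted = 0.723 × 769.2 = 556.1 kmol/h; ν_R = −1, so ξ = 556.1/1 = 556.1 kmol/h.
Outlet amounts (n = n₀ + ν ξ):
  R: 769.2 − 1(556.1) = 213.1
  U: 0 + 1(556.1) = 556.1
  M: 0 + 1(556.1) = 556.1
  Q: 334.6 (inert)
Total out = 1660 kmol/h; y_U = 556.1 / 1660 = 0.335.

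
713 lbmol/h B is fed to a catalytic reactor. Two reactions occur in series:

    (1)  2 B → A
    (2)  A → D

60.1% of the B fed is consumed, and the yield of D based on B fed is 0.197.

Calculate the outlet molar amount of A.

Conversion of B: B consumed = 2ξ₁ = 0.601 × 713 → ξ₁ = 214.3 lbmol/h.
Yield of D: 1ξ₂ / 713 = 0.197 → ξ₂ = 140.5 lbmol/h.
Outlet amounts (n = n₀ + Σ ν·ξ):
  B: 713 − 2(214.3) = 284.5
  A: 0 + 1(214.3) − 1(140.5) = 73.8
  D: 0 + 1(140.5) = 140.5

73.8 lbmol/h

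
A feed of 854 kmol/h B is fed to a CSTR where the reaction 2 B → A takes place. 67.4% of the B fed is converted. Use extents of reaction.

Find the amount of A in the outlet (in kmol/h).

B reacted = 0.674 × 854 = 575.6 kmol/h; ν_B = −2, so ξ = 575.6/2 = 287.8 kmol/h.
Outlet amounts (n = n₀ + ν ξ):
  B: 854 − 2(287.8) = 278.4
  A: 0 + 1(287.8) = 287.8

288 kmol/h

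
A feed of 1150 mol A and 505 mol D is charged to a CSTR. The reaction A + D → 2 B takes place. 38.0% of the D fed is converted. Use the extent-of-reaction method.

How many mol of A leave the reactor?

D reacted = 0.38 × 505 = 191.9 mol; ν_D = −1, so ξ = 191.9/1 = 191.9 mol.
Outlet amounts (n = n₀ + ν ξ):
  A: 1150 − 1(191.9) = 958.1
  D: 505 − 1(191.9) = 313.1
  B: 0 + 2(191.9) = 383.8

958 mol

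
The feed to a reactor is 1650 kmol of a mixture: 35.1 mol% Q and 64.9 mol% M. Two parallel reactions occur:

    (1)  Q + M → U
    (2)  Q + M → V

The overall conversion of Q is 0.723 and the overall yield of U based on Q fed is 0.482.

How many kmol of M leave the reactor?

Yield of U: 1ξ₁ / 579.1 = 0.482 → ξ₁ = 279.2 kmol.
Conversion of Q: 1ξ₁ + 1ξ₂ = 0.723 × 579.1 = 418.7 → ξ₂ = 139.6 kmol.
Outlet amounts (n = n₀ + Σ ν·ξ):
  Q: 579.1 − 1(279.2) − 1(139.6) = 160.4
  M: 1071 − 1(279.2) − 1(139.6) = 652.1
  U: 0 + 1(279.2) = 279.2
  V: 0 + 1(139.6) = 139.6

652 kmol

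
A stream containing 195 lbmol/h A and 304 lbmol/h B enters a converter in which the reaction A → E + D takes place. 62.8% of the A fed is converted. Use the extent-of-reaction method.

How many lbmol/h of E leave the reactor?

122 lbmol/h

A reacted = 0.628 × 195 = 122.5 lbmol/h; ν_A = −1, so ξ = 122.5/1 = 122.5 lbmol/h.
Outlet amounts (n = n₀ + ν ξ):
  A: 195 − 1(122.5) = 72.54
  E: 0 + 1(122.5) = 122.5
  D: 0 + 1(122.5) = 122.5
  B: 304 (inert)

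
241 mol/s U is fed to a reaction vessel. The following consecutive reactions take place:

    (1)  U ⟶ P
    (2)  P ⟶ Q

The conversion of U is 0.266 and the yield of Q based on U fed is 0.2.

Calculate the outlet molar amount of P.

15.9 mol/s

Conversion of U: U consumed = 1ξ₁ = 0.266 × 241 → ξ₁ = 64.11 mol/s.
Yield of Q: 1ξ₂ / 241 = 0.2 → ξ₂ = 48.2 mol/s.
Outlet amounts (n = n₀ + Σ ν·ξ):
  U: 241 − 1(64.11) = 176.9
  P: 0 + 1(64.11) − 1(48.2) = 15.91
  Q: 0 + 1(48.2) = 48.2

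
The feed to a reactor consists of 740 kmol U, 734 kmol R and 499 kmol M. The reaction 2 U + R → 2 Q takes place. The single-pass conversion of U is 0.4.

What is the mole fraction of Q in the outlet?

U reacted = 0.4 × 740 = 296 kmol; ν_U = −2, so ξ = 296/2 = 148 kmol.
Outlet amounts (n = n₀ + ν ξ):
  U: 740 − 2(148) = 444
  R: 734 − 1(148) = 586
  Q: 0 + 2(148) = 296
  M: 499 (inert)
Total out = 1825 kmol; y_Q = 296 / 1825 = 0.1622.

0.162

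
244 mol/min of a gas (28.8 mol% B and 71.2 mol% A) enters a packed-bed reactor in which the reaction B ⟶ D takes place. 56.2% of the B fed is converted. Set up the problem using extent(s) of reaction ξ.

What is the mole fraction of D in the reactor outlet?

B reacted = 0.562 × 70.27 = 39.49 mol/min; ν_B = −1, so ξ = 39.49/1 = 39.49 mol/min.
Outlet amounts (n = n₀ + ν ξ):
  B: 70.27 − 1(39.49) = 30.78
  D: 0 + 1(39.49) = 39.49
  A: 173.7 (inert)
Total out = 244 mol/min; y_D = 39.49 / 244 = 0.1619.

0.162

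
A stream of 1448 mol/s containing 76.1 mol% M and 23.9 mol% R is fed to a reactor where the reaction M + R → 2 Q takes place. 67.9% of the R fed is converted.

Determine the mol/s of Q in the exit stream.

R reacted = 0.679 × 346.1 = 235 mol/s; ν_R = −1, so ξ = 235/1 = 235 mol/s.
Outlet amounts (n = n₀ + ν ξ):
  M: 1102 − 1(235) = 866.9
  R: 346.1 − 1(235) = 111.1
  Q: 0 + 2(235) = 470

470 mol/s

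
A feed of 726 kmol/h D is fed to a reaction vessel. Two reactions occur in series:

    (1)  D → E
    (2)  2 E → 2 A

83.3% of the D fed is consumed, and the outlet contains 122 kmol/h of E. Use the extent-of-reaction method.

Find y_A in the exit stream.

0.665

Conversion of D: D consumed = 1ξ₁ = 0.833 × 726 → ξ₁ = 604.8 kmol/h.
E balance: n_E = 0 + 1ξ₁ − 2ξ₂ = 122 → ξ₂ = (1·604.8 − 122)/2 = 241.4 kmol/h.
Outlet amounts (n = n₀ + Σ ν·ξ):
  D: 726 − 1(604.8) = 121.2
  E: 0 + 1(604.8) − 2(241.4) = 122
  A: 0 + 2(241.4) = 482.8
Total out = 726 kmol/h; y_A = 482.8 / 726 = 0.665.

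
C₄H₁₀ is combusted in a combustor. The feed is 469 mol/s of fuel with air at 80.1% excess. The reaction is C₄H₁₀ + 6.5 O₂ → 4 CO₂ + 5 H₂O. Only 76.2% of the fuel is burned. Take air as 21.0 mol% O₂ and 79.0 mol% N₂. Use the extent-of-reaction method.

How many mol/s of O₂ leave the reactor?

Stoichiometric O₂ = 6.5 × 469 = 3048 mol/s; O₂ fed = 3048 × 1.801 = 5490 mol/s.
N₂ fed = 5490 × 79/21 = 20650 mol/s.
Fuel reacted = 0.762 × 469 → ξ = 357.4 mol/s.
Outlet (n = n₀ + ν ξ):
  C₄H₁₀: 469 − 1(357.4) = 111.6
  O₂: 5490 − 6.5(357.4) = 3167
  N₂: 20650 (inert)
  CO₂: 0 + 4(357.4) = 1430
  H₂O: 0 + 5(357.4) = 1787

3170 mol/s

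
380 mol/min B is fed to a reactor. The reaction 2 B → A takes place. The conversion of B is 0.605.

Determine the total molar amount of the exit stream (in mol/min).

B reacted = 0.605 × 380 = 229.9 mol/min; ν_B = −2, so ξ = 229.9/2 = 115 mol/min.
Outlet amounts (n = n₀ + ν ξ):
  B: 380 − 2(115) = 150.1
  A: 0 + 1(115) = 115
Total out = 150.1 + 115 = 265.1 mol/min.

265 mol/min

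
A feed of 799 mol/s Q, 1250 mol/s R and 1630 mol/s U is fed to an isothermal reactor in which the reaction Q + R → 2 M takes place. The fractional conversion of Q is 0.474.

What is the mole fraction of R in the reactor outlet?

0.237

Q reacted = 0.474 × 799 = 378.7 mol/s; ν_Q = −1, so ξ = 378.7/1 = 378.7 mol/s.
Outlet amounts (n = n₀ + ν ξ):
  Q: 799 − 1(378.7) = 420.3
  R: 1250 − 1(378.7) = 871.3
  M: 0 + 2(378.7) = 757.5
  U: 1630 (inert)
Total out = 3679 mol/s; y_R = 871.3 / 3679 = 0.2368.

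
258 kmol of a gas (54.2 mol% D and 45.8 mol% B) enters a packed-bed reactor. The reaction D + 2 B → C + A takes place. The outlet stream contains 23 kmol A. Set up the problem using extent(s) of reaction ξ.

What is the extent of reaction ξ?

For A: n = n₀ + 1ξ → 23 = 0 + 1ξ, giving ξ = 23 kmol.
Outlet amounts (n = n₀ + ν ξ):
  D: 139.8 − 1(23) = 116.8
  B: 118.2 − 2(23) = 72.16
  C: 0 + 1(23) = 23
  A: 0 + 1(23) = 23

ξ = 23 kmol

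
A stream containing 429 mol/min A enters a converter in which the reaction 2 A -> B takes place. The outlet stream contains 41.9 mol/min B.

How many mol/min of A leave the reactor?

345 mol/min

For B: n = n₀ + 1ξ → 41.9 = 0 + 1ξ, giving ξ = 41.9 mol/min.
Outlet amounts (n = n₀ + ν ξ):
  A: 429 − 2(41.9) = 345.2
  B: 0 + 1(41.9) = 41.9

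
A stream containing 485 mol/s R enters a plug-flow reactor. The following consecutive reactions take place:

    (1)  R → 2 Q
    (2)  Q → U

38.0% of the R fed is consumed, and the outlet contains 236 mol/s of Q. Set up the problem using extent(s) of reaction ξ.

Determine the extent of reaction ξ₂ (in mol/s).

Conversion of R: R consumed = 1ξ₁ = 0.38 × 485 → ξ₁ = 184.3 mol/s.
Q balance: n_Q = 0 + 2ξ₁ − 1ξ₂ = 236 → ξ₂ = (2·184.3 − 236)/1 = 132.6 mol/s.
Outlet amounts (n = n₀ + Σ ν·ξ):
  R: 485 − 1(184.3) = 300.7
  Q: 0 + 2(184.3) − 1(132.6) = 236
  U: 0 + 1(132.6) = 132.6

ξ₂ = 133 mol/s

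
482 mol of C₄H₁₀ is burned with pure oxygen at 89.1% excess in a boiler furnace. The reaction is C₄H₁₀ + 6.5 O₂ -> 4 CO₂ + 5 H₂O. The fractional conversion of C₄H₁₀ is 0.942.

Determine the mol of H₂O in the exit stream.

Stoichiometric O₂ = 6.5 × 482 = 3133 mol; O₂ fed = 3133 × 1.891 = 5925 mol.
Fuel reacted = 0.942 × 482 → ξ = 454 mol.
Outlet (n = n₀ + ν ξ):
  C₄H₁₀: 482 − 1(454) = 27.96
  O₂: 5925 − 6.5(454) = 2973
  CO₂: 0 + 4(454) = 1816
  H₂O: 0 + 5(454) = 2270

2270 mol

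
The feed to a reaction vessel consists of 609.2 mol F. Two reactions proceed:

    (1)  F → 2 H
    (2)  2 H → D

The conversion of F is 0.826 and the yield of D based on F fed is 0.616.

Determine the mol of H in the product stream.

Conversion of F: F consumed = 1ξ₁ = 0.826 × 609.2 → ξ₁ = 503.2 mol.
Yield of D: 1ξ₂ / 609.2 = 0.616 → ξ₂ = 375.3 mol.
Outlet amounts (n = n₀ + Σ ν·ξ):
  F: 609.2 − 1(503.2) = 106
  H: 0 + 2(503.2) − 2(375.3) = 255.9
  D: 0 + 1(375.3) = 375.3

256 mol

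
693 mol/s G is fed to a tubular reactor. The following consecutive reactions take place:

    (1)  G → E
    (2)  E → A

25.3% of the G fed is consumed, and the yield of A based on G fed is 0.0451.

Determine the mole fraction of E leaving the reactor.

0.208

Conversion of G: G consumed = 1ξ₁ = 0.253 × 693 → ξ₁ = 175.3 mol/s.
Yield of A: 1ξ₂ / 693 = 0.0451 → ξ₂ = 31.25 mol/s.
Outlet amounts (n = n₀ + Σ ν·ξ):
  G: 693 − 1(175.3) = 517.7
  E: 0 + 1(175.3) − 1(31.25) = 144.1
  A: 0 + 1(31.25) = 31.25
Total out = 693 mol/s; y_E = 144.1 / 693 = 0.2079.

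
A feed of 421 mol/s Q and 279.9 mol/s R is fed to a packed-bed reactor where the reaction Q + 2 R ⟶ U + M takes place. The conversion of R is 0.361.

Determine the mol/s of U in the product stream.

R reacted = 0.361 × 279.9 = 101 mol/s; ν_R = −2, so ξ = 101/2 = 50.52 mol/s.
Outlet amounts (n = n₀ + ν ξ):
  Q: 421 − 1(50.52) = 370.5
  R: 279.9 − 2(50.52) = 178.9
  U: 0 + 1(50.52) = 50.52
  M: 0 + 1(50.52) = 50.52

50.5 mol/s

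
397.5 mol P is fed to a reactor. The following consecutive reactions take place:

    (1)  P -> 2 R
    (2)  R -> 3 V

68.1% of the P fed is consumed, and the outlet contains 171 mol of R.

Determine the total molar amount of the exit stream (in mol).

1410 mol

Conversion of P: P consumed = 1ξ₁ = 0.681 × 397.5 → ξ₁ = 270.7 mol.
R balance: n_R = 0 + 2ξ₁ − 1ξ₂ = 171 → ξ₂ = (2·270.7 − 171)/1 = 370.4 mol.
Outlet amounts (n = n₀ + Σ ν·ξ):
  P: 397.5 − 1(270.7) = 126.8
  R: 0 + 2(270.7) − 1(370.4) = 171
  V: 0 + 3(370.4) = 1111
Total out = 126.8 + 171 + 1111 = 1409 mol.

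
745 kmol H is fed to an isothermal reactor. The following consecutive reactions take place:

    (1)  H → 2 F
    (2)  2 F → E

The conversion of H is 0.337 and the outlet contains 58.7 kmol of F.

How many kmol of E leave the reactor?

Conversion of H: H consumed = 1ξ₁ = 0.337 × 745 → ξ₁ = 251.1 kmol.
F balance: n_F = 0 + 2ξ₁ − 2ξ₂ = 58.7 → ξ₂ = (2·251.1 − 58.7)/2 = 221.7 kmol.
Outlet amounts (n = n₀ + Σ ν·ξ):
  H: 745 − 1(251.1) = 493.9
  F: 0 + 2(251.1) − 2(221.7) = 58.7
  E: 0 + 1(221.7) = 221.7

222 kmol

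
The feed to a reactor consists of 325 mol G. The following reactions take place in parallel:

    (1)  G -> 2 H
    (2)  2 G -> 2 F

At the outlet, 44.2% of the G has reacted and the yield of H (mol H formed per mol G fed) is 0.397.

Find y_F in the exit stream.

Yield of H: 2ξ₁ / 325 = 0.397 → ξ₁ = 64.51 mol.
Conversion of G: 1ξ₁ + 2ξ₂ = 0.442 × 325 = 143.7 → ξ₂ = 39.57 mol.
Outlet amounts (n = n₀ + Σ ν·ξ):
  G: 325 − 1(64.51) − 2(39.57) = 181.3
  H: 0 + 2(64.51) = 129
  F: 0 + 2(39.57) = 79.14
Total out = 389.5 mol; y_F = 79.14 / 389.5 = 0.2032.

0.203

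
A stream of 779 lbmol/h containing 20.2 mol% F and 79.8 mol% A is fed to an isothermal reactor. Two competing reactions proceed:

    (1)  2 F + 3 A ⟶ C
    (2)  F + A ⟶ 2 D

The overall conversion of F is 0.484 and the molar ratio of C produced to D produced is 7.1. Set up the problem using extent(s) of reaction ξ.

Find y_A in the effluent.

Conversion of F: F consumed = 0.484 × 157.4 = 76.16 lbmol/h = 2ξ₁ + 1ξ₂.
Selectivity: 1ξ₁ / (2ξ₂) = 7.1 → ξ₁ = 14.2 ξ₂.
Substitute: (2·14.2 + 1) ξ₂ = 76.16 → ξ₂ = 2.591 lbmol/h, ξ₁ = 36.79 lbmol/h.
Outlet amounts (n = n₀ + Σ ν·ξ):
  F: 157.4 − 2(36.79) − 1(2.591) = 81.2
  A: 621.6 − 3(36.79) − 1(2.591) = 508.7
  C: 0 + 1(36.79) = 36.79
  D: 0 + 2(2.591) = 5.181
Total out = 631.9 lbmol/h; y_A = 508.7 / 631.9 = 0.8051.

0.805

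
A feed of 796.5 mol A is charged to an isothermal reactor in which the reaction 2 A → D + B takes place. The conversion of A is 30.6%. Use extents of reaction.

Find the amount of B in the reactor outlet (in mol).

122 mol

A reacted = 0.306 × 796.5 = 243.7 mol; ν_A = −2, so ξ = 243.7/2 = 121.9 mol.
Outlet amounts (n = n₀ + ν ξ):
  A: 796.5 − 2(121.9) = 552.8
  D: 0 + 1(121.9) = 121.9
  B: 0 + 1(121.9) = 121.9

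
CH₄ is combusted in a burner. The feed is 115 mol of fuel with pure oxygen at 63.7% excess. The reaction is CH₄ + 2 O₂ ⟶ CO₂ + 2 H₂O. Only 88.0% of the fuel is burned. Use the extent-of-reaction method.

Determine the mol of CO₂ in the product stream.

101 mol

Stoichiometric O₂ = 2 × 115 = 230 mol; O₂ fed = 230 × 1.637 = 376.5 mol.
Fuel reacted = 0.88 × 115 → ξ = 101.2 mol.
Outlet (n = n₀ + ν ξ):
  CH₄: 115 − 1(101.2) = 13.8
  O₂: 376.5 − 2(101.2) = 174.1
  CO₂: 0 + 1(101.2) = 101.2
  H₂O: 0 + 2(101.2) = 202.4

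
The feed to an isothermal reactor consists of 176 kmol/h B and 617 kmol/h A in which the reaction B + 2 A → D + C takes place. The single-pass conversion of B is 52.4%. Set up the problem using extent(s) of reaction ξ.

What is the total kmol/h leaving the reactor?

B reacted = 0.524 × 176 = 92.22 kmol/h; ν_B = −1, so ξ = 92.22/1 = 92.22 kmol/h.
Outlet amounts (n = n₀ + ν ξ):
  B: 176 − 1(92.22) = 83.78
  A: 617 − 2(92.22) = 432.6
  D: 0 + 1(92.22) = 92.22
  C: 0 + 1(92.22) = 92.22
Total out = 83.78 + 432.6 + 92.22 + 92.22 = 700.8 kmol/h.

701 kmol/h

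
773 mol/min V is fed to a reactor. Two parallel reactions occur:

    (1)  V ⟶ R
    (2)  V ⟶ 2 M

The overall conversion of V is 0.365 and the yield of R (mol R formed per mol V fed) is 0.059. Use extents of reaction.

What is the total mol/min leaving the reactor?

Yield of R: 1ξ₁ / 773 = 0.059 → ξ₁ = 45.61 mol/min.
Conversion of V: 1ξ₁ + 1ξ₂ = 0.365 × 773 = 282.1 → ξ₂ = 236.5 mol/min.
Outlet amounts (n = n₀ + Σ ν·ξ):
  V: 773 − 1(45.61) − 1(236.5) = 490.9
  R: 0 + 1(45.61) = 45.61
  M: 0 + 2(236.5) = 473.1
Total out = 490.9 + 45.61 + 473.1 = 1010 mol/min.

1010 mol/min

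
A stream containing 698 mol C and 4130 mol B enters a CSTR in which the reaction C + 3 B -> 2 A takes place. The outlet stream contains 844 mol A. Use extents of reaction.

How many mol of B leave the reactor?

For A: n = n₀ + 2ξ → 844 = 0 + 2ξ, giving ξ = 422 mol.
Outlet amounts (n = n₀ + ν ξ):
  C: 698 − 1(422) = 276
  B: 4130 − 3(422) = 2864
  A: 0 + 2(422) = 844

2860 mol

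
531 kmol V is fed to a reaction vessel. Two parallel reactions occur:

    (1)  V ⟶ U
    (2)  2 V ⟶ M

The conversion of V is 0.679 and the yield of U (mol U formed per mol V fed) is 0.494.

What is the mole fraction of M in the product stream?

0.102

Yield of U: 1ξ₁ / 531 = 0.494 → ξ₁ = 262.3 kmol.
Conversion of V: 1ξ₁ + 2ξ₂ = 0.679 × 531 = 360.5 → ξ₂ = 49.12 kmol.
Outlet amounts (n = n₀ + Σ ν·ξ):
  V: 531 − 1(262.3) − 2(49.12) = 170.5
  U: 0 + 1(262.3) = 262.3
  M: 0 + 1(49.12) = 49.12
Total out = 481.9 kmol; y_M = 49.12 / 481.9 = 0.1019.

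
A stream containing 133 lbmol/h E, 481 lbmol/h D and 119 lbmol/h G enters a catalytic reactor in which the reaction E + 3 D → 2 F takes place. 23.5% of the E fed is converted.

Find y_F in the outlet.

0.0932

E reacted = 0.235 × 133 = 31.25 lbmol/h; ν_E = −1, so ξ = 31.25/1 = 31.25 lbmol/h.
Outlet amounts (n = n₀ + ν ξ):
  E: 133 − 1(31.25) = 101.7
  D: 481 − 3(31.25) = 387.2
  F: 0 + 2(31.25) = 62.51
  G: 119 (inert)
Total out = 670.5 lbmol/h; y_F = 62.51 / 670.5 = 0.09323.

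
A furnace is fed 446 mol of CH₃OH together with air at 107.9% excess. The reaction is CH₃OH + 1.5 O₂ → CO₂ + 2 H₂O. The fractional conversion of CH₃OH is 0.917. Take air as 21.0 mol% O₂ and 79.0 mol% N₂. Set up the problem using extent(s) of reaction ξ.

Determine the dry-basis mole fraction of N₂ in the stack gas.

0.81

Stoichiometric O₂ = 1.5 × 446 = 669 mol; O₂ fed = 669 × 2.079 = 1391 mol.
N₂ fed = 1391 × 79/21 = 5232 mol.
Fuel reacted = 0.917 × 446 → ξ = 409 mol.
Outlet (n = n₀ + ν ξ):
  CH₃OH: 446 − 1(409) = 37.02
  O₂: 1391 − 1.5(409) = 777.4
  N₂: 5232 (inert)
  CO₂: 0 + 1(409) = 409
  H₂O: 0 + 2(409) = 818
Dry total = 6456 mol; y_N₂ (dry) = 5232 / 6456 = 0.8105.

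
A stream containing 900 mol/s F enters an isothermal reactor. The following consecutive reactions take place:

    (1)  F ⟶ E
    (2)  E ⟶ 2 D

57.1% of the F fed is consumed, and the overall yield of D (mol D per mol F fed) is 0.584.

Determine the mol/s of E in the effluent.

Conversion of F: F consumed = 1ξ₁ = 0.571 × 900 → ξ₁ = 513.9 mol/s.
Yield of D: 2ξ₂ / 900 = 0.584 → ξ₂ = 262.8 mol/s.
Outlet amounts (n = n₀ + Σ ν·ξ):
  F: 900 − 1(513.9) = 386.1
  E: 0 + 1(513.9) − 1(262.8) = 251.1
  D: 0 + 2(262.8) = 525.6

251 mol/s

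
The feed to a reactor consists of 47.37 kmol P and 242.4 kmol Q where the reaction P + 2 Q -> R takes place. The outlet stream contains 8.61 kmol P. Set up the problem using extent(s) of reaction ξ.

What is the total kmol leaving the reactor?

212 kmol

For P: n = n₀ − 1ξ → 8.61 = 47.37 − 1ξ, giving ξ = 38.76 kmol.
Outlet amounts (n = n₀ + ν ξ):
  P: 47.37 − 1(38.76) = 8.61
  Q: 242.4 − 2(38.76) = 164.9
  R: 0 + 1(38.76) = 38.76
Total out = 8.61 + 164.9 + 38.76 = 212.2 kmol.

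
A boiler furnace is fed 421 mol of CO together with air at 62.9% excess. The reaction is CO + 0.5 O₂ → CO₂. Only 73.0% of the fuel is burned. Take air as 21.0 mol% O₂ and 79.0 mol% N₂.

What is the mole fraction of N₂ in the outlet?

Stoichiometric O₂ = 0.5 × 421 = 210.5 mol; O₂ fed = 210.5 × 1.629 = 342.9 mol.
N₂ fed = 342.9 × 79/21 = 1290 mol.
Fuel reacted = 0.73 × 421 → ξ = 307.3 mol.
Outlet (n = n₀ + ν ξ):
  CO: 421 − 1(307.3) = 113.7
  O₂: 342.9 − 0.5(307.3) = 189.2
  N₂: 1290 (inert)
  CO₂: 0 + 1(307.3) = 307.3
Total out = 1900 mol; y_N₂ = 1290 / 1900 = 0.6789.

0.679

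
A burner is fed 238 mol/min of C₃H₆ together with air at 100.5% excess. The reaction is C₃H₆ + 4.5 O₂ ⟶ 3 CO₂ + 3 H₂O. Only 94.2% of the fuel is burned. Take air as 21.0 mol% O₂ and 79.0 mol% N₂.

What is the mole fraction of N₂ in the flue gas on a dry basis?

0.816

Stoichiometric O₂ = 4.5 × 238 = 1071 mol/min; O₂ fed = 1071 × 2.005 = 2147 mol/min.
N₂ fed = 2147 × 79/21 = 8078 mol/min.
Fuel reacted = 0.942 × 238 → ξ = 224.2 mol/min.
Outlet (n = n₀ + ν ξ):
  C₃H₆: 238 − 1(224.2) = 13.8
  O₂: 2147 − 4.5(224.2) = 1138
  N₂: 8078 (inert)
  CO₂: 0 + 3(224.2) = 672.6
  H₂O: 0 + 3(224.2) = 672.6
Dry total = 9903 mol/min; y_N₂ (dry) = 8078 / 9903 = 0.8157.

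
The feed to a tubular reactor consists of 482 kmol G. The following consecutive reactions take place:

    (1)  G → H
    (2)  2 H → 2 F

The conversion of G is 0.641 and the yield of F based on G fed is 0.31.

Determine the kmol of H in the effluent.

Conversion of G: G consumed = 1ξ₁ = 0.641 × 482 → ξ₁ = 309 kmol.
Yield of F: 2ξ₂ / 482 = 0.31 → ξ₂ = 74.71 kmol.
Outlet amounts (n = n₀ + Σ ν·ξ):
  G: 482 − 1(309) = 173
  H: 0 + 1(309) − 2(74.71) = 159.5
  F: 0 + 2(74.71) = 149.4

160 kmol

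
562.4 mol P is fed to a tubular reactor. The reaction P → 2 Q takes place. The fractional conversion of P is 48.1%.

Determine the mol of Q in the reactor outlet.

P reacted = 0.481 × 562.4 = 270.5 mol; ν_P = −1, so ξ = 270.5/1 = 270.5 mol.
Outlet amounts (n = n₀ + ν ξ):
  P: 562.4 − 1(270.5) = 291.9
  Q: 0 + 2(270.5) = 541

541 mol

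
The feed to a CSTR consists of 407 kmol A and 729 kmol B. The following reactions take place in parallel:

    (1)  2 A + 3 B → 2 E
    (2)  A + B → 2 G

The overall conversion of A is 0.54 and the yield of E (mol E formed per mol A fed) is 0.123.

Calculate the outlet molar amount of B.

484 kmol

Yield of E: 2ξ₁ / 407 = 0.123 → ξ₁ = 25.03 kmol.
Conversion of A: 2ξ₁ + 1ξ₂ = 0.54 × 407 = 219.8 → ξ₂ = 169.7 kmol.
Outlet amounts (n = n₀ + Σ ν·ξ):
  A: 407 − 2(25.03) − 1(169.7) = 187.2
  B: 729 − 3(25.03) − 1(169.7) = 484.2
  E: 0 + 2(25.03) = 50.06
  G: 0 + 2(169.7) = 339.4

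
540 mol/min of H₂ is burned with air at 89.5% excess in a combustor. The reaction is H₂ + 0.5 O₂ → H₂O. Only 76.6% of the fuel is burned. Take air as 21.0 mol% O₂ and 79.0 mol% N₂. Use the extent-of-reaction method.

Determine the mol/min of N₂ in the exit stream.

Stoichiometric O₂ = 0.5 × 540 = 270 mol/min; O₂ fed = 270 × 1.895 = 511.6 mol/min.
N₂ fed = 511.6 × 79/21 = 1925 mol/min.
Fuel reacted = 0.766 × 540 → ξ = 413.6 mol/min.
Outlet (n = n₀ + ν ξ):
  H₂: 540 − 1(413.6) = 126.4
  O₂: 511.6 − 0.5(413.6) = 304.8
  N₂: 1925 (inert)
  H₂O: 0 + 1(413.6) = 413.6

1920 mol/min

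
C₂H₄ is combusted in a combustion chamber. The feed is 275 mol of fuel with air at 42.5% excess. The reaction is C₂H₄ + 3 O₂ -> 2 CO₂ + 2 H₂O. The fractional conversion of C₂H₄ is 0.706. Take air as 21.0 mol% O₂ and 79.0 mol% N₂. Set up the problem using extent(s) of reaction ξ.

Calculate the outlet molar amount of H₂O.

388 mol

Stoichiometric O₂ = 3 × 275 = 825 mol; O₂ fed = 825 × 1.425 = 1176 mol.
N₂ fed = 1176 × 79/21 = 4423 mol.
Fuel reacted = 0.706 × 275 → ξ = 194.1 mol.
Outlet (n = n₀ + ν ξ):
  C₂H₄: 275 − 1(194.1) = 80.85
  O₂: 1176 − 3(194.1) = 593.2
  N₂: 4423 (inert)
  CO₂: 0 + 2(194.1) = 388.3
  H₂O: 0 + 2(194.1) = 388.3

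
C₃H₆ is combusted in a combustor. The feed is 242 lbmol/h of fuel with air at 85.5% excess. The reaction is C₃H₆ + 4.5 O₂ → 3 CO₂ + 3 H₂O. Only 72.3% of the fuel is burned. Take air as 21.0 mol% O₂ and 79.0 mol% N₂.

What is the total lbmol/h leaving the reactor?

9950 lbmol/h

Stoichiometric O₂ = 4.5 × 242 = 1089 lbmol/h; O₂ fed = 1089 × 1.855 = 2020 lbmol/h.
N₂ fed = 2020 × 79/21 = 7599 lbmol/h.
Fuel reacted = 0.723 × 242 → ξ = 175 lbmol/h.
Outlet (n = n₀ + ν ξ):
  C₃H₆: 242 − 1(175) = 67.03
  O₂: 2020 − 4.5(175) = 1233
  N₂: 7599 (inert)
  CO₂: 0 + 3(175) = 524.9
  H₂O: 0 + 3(175) = 524.9
Total out = 67.03 + 1233 + 7599 + 524.9 + 524.9 = 9949 lbmol/h.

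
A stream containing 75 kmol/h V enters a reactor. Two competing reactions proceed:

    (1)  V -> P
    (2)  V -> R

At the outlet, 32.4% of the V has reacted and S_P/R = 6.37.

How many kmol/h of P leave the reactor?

21 kmol/h

Conversion of V: V consumed = 0.324 × 75 = 24.3 kmol/h = 1ξ₁ + 1ξ₂.
Selectivity: 1ξ₁ / (1ξ₂) = 6.37 → ξ₁ = 6.37 ξ₂.
Substitute: (1·6.37 + 1) ξ₂ = 24.3 → ξ₂ = 3.297 kmol/h, ξ₁ = 21 kmol/h.
Outlet amounts (n = n₀ + Σ ν·ξ):
  V: 75 − 1(21) − 1(3.297) = 50.7
  P: 0 + 1(21) = 21
  R: 0 + 1(3.297) = 3.297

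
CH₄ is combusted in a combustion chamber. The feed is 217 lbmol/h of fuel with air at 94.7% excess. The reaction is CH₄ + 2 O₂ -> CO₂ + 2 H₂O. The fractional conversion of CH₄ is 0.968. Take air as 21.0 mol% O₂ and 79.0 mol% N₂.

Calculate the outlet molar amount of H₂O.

420 lbmol/h

Stoichiometric O₂ = 2 × 217 = 434 lbmol/h; O₂ fed = 434 × 1.947 = 845 lbmol/h.
N₂ fed = 845 × 79/21 = 3179 lbmol/h.
Fuel reacted = 0.968 × 217 → ξ = 210.1 lbmol/h.
Outlet (n = n₀ + ν ξ):
  CH₄: 217 − 1(210.1) = 6.944
  O₂: 845 − 2(210.1) = 424.9
  N₂: 3179 (inert)
  CO₂: 0 + 1(210.1) = 210.1
  H₂O: 0 + 2(210.1) = 420.1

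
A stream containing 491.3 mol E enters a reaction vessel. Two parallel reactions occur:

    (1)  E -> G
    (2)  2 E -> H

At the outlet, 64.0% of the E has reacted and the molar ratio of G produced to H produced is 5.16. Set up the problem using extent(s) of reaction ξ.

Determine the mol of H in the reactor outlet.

Conversion of E: E consumed = 0.64 × 491.3 = 314.4 mol = 1ξ₁ + 2ξ₂.
Selectivity: 1ξ₁ / (1ξ₂) = 5.16 → ξ₁ = 5.16 ξ₂.
Substitute: (1·5.16 + 2) ξ₂ = 314.4 → ξ₂ = 43.92 mol, ξ₁ = 226.6 mol.
Outlet amounts (n = n₀ + Σ ν·ξ):
  E: 491.3 − 1(226.6) − 2(43.92) = 176.9
  G: 0 + 1(226.6) = 226.6
  H: 0 + 1(43.92) = 43.92

43.9 mol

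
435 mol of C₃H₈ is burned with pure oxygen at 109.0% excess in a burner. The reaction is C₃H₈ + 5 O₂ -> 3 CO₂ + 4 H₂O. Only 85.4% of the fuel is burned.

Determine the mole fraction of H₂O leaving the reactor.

Stoichiometric O₂ = 5 × 435 = 2175 mol; O₂ fed = 2175 × 2.090 = 4546 mol.
Fuel reacted = 0.854 × 435 → ξ = 371.5 mol.
Outlet (n = n₀ + ν ξ):
  C₃H₈: 435 − 1(371.5) = 63.51
  O₂: 4546 − 5(371.5) = 2688
  CO₂: 0 + 3(371.5) = 1114
  H₂O: 0 + 4(371.5) = 1486
Total out = 5352 mol; y_H₂O = 1486 / 5352 = 0.2776.

0.278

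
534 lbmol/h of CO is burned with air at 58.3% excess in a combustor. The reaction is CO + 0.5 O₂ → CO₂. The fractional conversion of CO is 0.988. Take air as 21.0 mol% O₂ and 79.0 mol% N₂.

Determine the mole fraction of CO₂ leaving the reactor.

0.231

Stoichiometric O₂ = 0.5 × 534 = 267 lbmol/h; O₂ fed = 267 × 1.583 = 422.7 lbmol/h.
N₂ fed = 422.7 × 79/21 = 1590 lbmol/h.
Fuel reacted = 0.988 × 534 → ξ = 527.6 lbmol/h.
Outlet (n = n₀ + ν ξ):
  CO: 534 − 1(527.6) = 6.408
  O₂: 422.7 − 0.5(527.6) = 158.9
  N₂: 1590 (inert)
  CO₂: 0 + 1(527.6) = 527.6
Total out = 2283 lbmol/h; y_CO₂ = 527.6 / 2283 = 0.2311.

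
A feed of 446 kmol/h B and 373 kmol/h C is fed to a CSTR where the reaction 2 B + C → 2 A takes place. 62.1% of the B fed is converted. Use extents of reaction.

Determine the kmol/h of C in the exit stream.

235 kmol/h

B reacted = 0.621 × 446 = 277 kmol/h; ν_B = −2, so ξ = 277/2 = 138.5 kmol/h.
Outlet amounts (n = n₀ + ν ξ):
  B: 446 − 2(138.5) = 169
  C: 373 − 1(138.5) = 234.5
  A: 0 + 2(138.5) = 277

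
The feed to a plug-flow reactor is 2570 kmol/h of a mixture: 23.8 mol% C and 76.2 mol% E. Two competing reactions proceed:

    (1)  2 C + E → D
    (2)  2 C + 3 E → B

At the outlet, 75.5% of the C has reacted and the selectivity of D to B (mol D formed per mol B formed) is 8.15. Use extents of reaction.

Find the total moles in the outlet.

2060 kmol/h

Conversion of C: C consumed = 0.755 × 611.7 = 461.8 kmol/h = 2ξ₁ + 2ξ₂.
Selectivity: 1ξ₁ / (1ξ₂) = 8.15 → ξ₁ = 8.15 ξ₂.
Substitute: (2·8.15 + 2) ξ₂ = 461.8 → ξ₂ = 25.24 kmol/h, ξ₁ = 205.7 kmol/h.
Outlet amounts (n = n₀ + Σ ν·ξ):
  C: 611.7 − 2(205.7) − 2(25.24) = 149.9
  E: 1958 − 1(205.7) − 3(25.24) = 1677
  D: 0 + 1(205.7) = 205.7
  B: 0 + 1(25.24) = 25.24
Total out = 149.9 + 1677 + 205.7 + 25.24 = 2058 kmol/h.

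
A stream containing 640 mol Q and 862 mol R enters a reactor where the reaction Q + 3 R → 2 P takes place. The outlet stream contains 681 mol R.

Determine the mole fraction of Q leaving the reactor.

For R: n = n₀ − 3ξ → 681 = 862 − 3ξ, giving ξ = 60.33 mol.
Outlet amounts (n = n₀ + ν ξ):
  Q: 640 − 1(60.33) = 579.7
  R: 862 − 3(60.33) = 681
  P: 0 + 2(60.33) = 120.7
Total out = 1381 mol; y_Q = 579.7 / 1381 = 0.4196.

0.42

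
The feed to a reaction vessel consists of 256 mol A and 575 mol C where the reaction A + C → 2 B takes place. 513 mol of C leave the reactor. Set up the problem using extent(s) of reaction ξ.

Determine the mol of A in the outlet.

194 mol

For C: n = n₀ − 1ξ → 513 = 575 − 1ξ, giving ξ = 62 mol.
Outlet amounts (n = n₀ + ν ξ):
  A: 256 − 1(62) = 194
  C: 575 − 1(62) = 513
  B: 0 + 2(62) = 124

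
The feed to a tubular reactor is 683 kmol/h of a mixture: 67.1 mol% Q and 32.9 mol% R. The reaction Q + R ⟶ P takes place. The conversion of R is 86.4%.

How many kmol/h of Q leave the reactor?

R reacted = 0.864 × 224.7 = 194.1 kmol/h; ν_R = −1, so ξ = 194.1/1 = 194.1 kmol/h.
Outlet amounts (n = n₀ + ν ξ):
  Q: 458.3 − 1(194.1) = 264.1
  R: 224.7 − 1(194.1) = 30.56
  P: 0 + 1(194.1) = 194.1

264 kmol/h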